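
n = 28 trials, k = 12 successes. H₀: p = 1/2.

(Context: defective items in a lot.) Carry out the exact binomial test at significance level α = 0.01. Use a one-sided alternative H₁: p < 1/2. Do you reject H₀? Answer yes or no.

Exact binomial: n=28, k=12, p₀=1/2=0.5000
P(X≤12) from Σ C(n,i)·p₀^i·(1−p₀)^(n−i)
p-value (one-sided, H₁ less) = 0.28579
At α=0.01: p ≥ α → fail to reject H₀

reject H₀: no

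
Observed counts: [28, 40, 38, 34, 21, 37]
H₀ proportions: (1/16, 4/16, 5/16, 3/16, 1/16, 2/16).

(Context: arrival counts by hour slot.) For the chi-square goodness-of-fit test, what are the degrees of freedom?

degrees of freedom = 5

df = k − 1 = 6 − 1 = 5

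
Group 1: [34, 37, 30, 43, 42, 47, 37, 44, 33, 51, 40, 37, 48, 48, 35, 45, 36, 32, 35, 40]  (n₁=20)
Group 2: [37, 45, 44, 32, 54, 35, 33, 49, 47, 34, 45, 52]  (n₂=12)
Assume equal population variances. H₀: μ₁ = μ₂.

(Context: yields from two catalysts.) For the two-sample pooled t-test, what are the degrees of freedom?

degrees of freedom = 30

df = n₁ + n₂ − 2 = 20 + 12 − 2 = 30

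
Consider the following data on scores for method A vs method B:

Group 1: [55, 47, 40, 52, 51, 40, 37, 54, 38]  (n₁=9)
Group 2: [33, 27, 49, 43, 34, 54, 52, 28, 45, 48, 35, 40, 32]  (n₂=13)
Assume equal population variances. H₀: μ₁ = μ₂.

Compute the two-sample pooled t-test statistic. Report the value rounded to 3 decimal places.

x̄₁=46.000, s₁=7.280, n₁=9
x̄₂=40.000, s₂=9.156, n₂=13
s_p² = [8·7.280² + 12·9.156²]/20 = 71.5000
SE = √(s_p²·(1/9+1/13)) = 3.6667
t = (46.000−40.000)/3.6667 = 1.6364
df = 20

test statistic = 1.636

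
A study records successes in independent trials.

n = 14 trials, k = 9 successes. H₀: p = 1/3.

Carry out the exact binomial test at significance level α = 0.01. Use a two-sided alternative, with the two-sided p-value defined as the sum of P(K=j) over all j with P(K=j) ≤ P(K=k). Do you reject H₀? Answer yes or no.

Exact binomial: n=14, k=9, p₀=1/3=0.3333
P(X=j) = C(n,j)·p₀^j·(1−p₀)^(n−j); p = Σ P(X=j) over j with P(X=j) ≤ P(X=9)
p-value (two-sided) = 0.02086
At α=0.01: p ≥ α → fail to reject H₀

reject H₀: no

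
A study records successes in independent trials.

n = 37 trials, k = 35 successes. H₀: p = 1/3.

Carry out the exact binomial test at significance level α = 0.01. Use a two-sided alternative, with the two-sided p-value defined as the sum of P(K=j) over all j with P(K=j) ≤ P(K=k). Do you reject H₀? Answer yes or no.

Exact binomial: n=37, k=35, p₀=1/3=0.3333
P(X=j) = C(n,j)·p₀^j·(1−p₀)^(n−j); p = Σ P(X=j) over j with P(X=j) ≤ P(X=35)
p-value (two-sided) = 0.00000
At α=0.01: p < α → reject H₀

reject H₀: yes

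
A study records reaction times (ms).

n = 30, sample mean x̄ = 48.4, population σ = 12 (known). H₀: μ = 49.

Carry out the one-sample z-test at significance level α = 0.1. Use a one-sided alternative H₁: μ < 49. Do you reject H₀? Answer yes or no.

reject H₀: no

SE = σ/√n = 12/√30 = 2.1909
z = (x̄−μ₀)/SE = (48.4−49)/2.1909 = -0.2739
p-value (one-sided, H₁ less) = 0.39210
At α=0.1: p ≥ α → fail to reject H₀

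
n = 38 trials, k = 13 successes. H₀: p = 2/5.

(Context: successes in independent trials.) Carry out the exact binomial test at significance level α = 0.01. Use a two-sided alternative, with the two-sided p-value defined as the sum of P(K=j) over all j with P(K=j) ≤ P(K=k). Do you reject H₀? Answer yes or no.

Exact binomial: n=38, k=13, p₀=2/5=0.4000
P(X=j) = C(n,j)·p₀^j·(1−p₀)^(n−j); p = Σ P(X=j) over j with P(X=j) ≤ P(X=13)
p-value (two-sided) = 0.51162
At α=0.01: p ≥ α → fail to reject H₀

reject H₀: no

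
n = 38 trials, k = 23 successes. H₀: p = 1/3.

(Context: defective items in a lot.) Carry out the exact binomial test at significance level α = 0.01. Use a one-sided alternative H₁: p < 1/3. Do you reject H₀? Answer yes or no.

Exact binomial: n=38, k=23, p₀=1/3=0.3333
P(X≤23) from Σ C(n,i)·p₀^i·(1−p₀)^(n−i)
p-value (one-sided, H₁ less) = 0.99984
At α=0.01: p ≥ α → fail to reject H₀

reject H₀: no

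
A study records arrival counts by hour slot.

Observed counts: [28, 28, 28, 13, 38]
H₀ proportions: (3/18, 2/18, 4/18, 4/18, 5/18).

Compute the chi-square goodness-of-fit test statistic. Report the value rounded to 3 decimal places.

test statistic = 22.384

n = 135; E_i = n·p_i = [22.50, 15.00, 30.00, 30.00, 37.50]
χ² = (28−22.50)²/22.50 + (28−15.00)²/15.00 + (28−30.00)²/30.00 + (13−30.00)²/30.00 + (38−37.50)²/37.50 = 22.3844
df = 4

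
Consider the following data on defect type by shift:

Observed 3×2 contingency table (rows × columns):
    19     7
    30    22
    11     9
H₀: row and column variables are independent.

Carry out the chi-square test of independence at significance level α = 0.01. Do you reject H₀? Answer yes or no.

Row totals [26, 52, 20], col totals [60, 38], n=98
χ² = (19−15.92)²/15.92 + (7−10.08)²/10.08 + (30−31.84)²/31.84 + (22−20.16)²/20.16 + (11−12.24)²/12.24 + (9−7.76)²/7.76 = 2.1382
df = 2
p-value (upper-tail) = 0.34332
At α=0.01: p ≥ α → fail to reject H₀

reject H₀: no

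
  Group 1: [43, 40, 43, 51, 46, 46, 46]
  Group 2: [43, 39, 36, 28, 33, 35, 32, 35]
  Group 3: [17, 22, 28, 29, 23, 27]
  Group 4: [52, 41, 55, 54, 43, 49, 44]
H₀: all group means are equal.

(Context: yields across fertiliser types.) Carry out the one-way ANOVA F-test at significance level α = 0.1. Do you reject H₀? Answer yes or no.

Group means [45.00, 35.12, 24.33, 48.29], grand mean 38.571
SSB = Σnᵢ(x̄ᵢ−x̄)² = 2261.220; SSW = ΣΣ(x−x̄ᵢ)² = 509.637
MSB = 2261.220/3 = 753.7401; MSW = 509.637/24 = 21.2349
F = MSB/MSW = 35.4954
df = (3, 24)
p-value (upper-tail) = 0.00000
At α=0.1: p < α → reject H₀

reject H₀: yes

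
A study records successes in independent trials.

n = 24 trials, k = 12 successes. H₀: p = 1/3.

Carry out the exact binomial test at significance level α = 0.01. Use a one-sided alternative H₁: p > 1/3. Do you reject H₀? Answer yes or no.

Exact binomial: n=24, k=12, p₀=1/3=0.3333
P(X≥12) from Σ C(n,i)·p₀^i·(1−p₀)^(n−i)
p-value (one-sided, H₁ greater) = 0.06766
At α=0.01: p ≥ α → fail to reject H₀

reject H₀: no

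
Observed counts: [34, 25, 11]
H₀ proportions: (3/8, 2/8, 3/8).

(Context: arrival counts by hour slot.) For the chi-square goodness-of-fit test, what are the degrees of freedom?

df = k − 1 = 3 − 1 = 2

degrees of freedom = 2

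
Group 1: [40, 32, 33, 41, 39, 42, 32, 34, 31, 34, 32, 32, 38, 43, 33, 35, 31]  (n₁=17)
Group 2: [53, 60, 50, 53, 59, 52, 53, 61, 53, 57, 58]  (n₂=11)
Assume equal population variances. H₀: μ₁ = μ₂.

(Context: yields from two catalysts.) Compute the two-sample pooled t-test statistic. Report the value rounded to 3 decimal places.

test statistic = -12.942

x̄₁=35.412, s₁=4.139, n₁=17
x̄₂=55.364, s₂=3.722, n₂=11
s_p² = [16·4.139² + 10·3.722²]/26 = 15.8717
SE = √(s_p²·(1/17+1/11)) = 1.5416
t = (35.412−55.364)/1.5416 = -12.9424
df = 26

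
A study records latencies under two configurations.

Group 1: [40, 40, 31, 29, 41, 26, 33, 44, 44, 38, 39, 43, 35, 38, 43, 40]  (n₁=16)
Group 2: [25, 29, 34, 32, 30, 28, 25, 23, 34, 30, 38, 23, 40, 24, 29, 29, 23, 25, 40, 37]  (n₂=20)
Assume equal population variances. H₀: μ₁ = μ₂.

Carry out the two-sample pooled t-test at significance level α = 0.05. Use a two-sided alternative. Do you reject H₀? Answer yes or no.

reject H₀: yes

x̄₁=37.750, s₁=5.483, n₁=16
x̄₂=29.900, s₂=5.684, n₂=20
s_p² = [15·5.483² + 19·5.684²]/34 = 31.3176
SE = √(s_p²·(1/16+1/20)) = 1.8770
t = (37.750−29.900)/1.8770 = 4.1821
df = 34
p-value (two-sided) = 0.00019
At α=0.05: p < α → reject H₀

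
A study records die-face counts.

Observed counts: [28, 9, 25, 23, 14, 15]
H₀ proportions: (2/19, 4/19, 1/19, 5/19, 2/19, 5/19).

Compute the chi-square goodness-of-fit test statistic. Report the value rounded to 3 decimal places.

test statistic = 100.342

n = 114; E_i = n·p_i = [12.00, 24.00, 6.00, 30.00, 12.00, 30.00]
χ² = (28−12.00)²/12.00 + (9−24.00)²/24.00 + (25−6.00)²/6.00 + (23−30.00)²/30.00 + (14−12.00)²/12.00 + (15−30.00)²/30.00 = 100.3417
df = 5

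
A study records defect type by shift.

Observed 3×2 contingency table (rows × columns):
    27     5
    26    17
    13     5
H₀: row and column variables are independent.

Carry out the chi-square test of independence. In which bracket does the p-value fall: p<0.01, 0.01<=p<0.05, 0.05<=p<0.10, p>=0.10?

p-value bracket: 0.05<=p<0.10

Row totals [32, 43, 18], col totals [66, 27], n=93
χ² = (27−22.71)²/22.71 + (5−9.29)²/9.29 + (26−30.52)²/30.52 + (17−12.48)²/12.48 + (13−12.77)²/12.77 + (5−5.23)²/5.23 = 5.1077
df = 2
p-value (upper-tail) = 0.07778
→ bracket: 0.05<=p<0.10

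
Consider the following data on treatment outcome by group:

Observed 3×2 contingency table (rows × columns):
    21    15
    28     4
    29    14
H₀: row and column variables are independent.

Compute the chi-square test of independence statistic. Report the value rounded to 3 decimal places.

test statistic = 7.167

Row totals [36, 32, 43], col totals [78, 33], n=111
χ² = (21−25.30)²/25.30 + (15−10.70)²/10.70 + (28−22.49)²/22.49 + (4−9.51)²/9.51 + (29−30.22)²/30.22 + (14−12.78)²/12.78 = 7.1673
df = 2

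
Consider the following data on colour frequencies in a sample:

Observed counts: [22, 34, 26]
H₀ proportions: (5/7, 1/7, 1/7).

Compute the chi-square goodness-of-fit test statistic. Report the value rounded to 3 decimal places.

test statistic = 82.654

n = 82; E_i = n·p_i = [58.57, 11.71, 11.71]
χ² = (22−58.57)²/58.57 + (34−11.71)²/11.71 + (26−11.71)²/11.71 = 82.6537
df = 2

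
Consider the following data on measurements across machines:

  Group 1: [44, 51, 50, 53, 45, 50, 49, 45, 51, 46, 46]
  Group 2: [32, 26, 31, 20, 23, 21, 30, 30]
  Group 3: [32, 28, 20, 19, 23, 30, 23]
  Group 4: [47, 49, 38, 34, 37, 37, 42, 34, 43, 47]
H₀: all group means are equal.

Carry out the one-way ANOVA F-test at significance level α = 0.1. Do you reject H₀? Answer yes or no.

Group means [48.18, 26.62, 25.00, 40.80], grand mean 36.833
SSB = Σnᵢ(x̄ᵢ−x̄)² = 3387.889; SSW = ΣΣ(x−x̄ᵢ)² = 685.111
MSB = 3387.889/3 = 1129.2962; MSW = 685.111/32 = 21.4097
F = MSB/MSW = 52.7469
df = (3, 32)
p-value (upper-tail) = 0.00000
At α=0.1: p < α → reject H₀

reject H₀: yes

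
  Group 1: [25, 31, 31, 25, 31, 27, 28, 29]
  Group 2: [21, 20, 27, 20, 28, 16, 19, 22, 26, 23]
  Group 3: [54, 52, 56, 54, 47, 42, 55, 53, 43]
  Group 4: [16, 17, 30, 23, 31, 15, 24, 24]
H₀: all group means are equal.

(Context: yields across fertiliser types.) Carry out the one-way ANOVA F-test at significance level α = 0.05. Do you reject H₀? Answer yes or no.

Group means [28.38, 22.20, 50.67, 22.50], grand mean 31.000
SSB = Σnᵢ(x̄ᵢ−x̄)² = 4888.525; SSW = ΣΣ(x−x̄ᵢ)² = 663.475
MSB = 4888.525/3 = 1629.5083; MSW = 663.475/31 = 21.4024
F = MSB/MSW = 76.1366
df = (3, 31)
p-value (upper-tail) = 0.00000
At α=0.05: p < α → reject H₀

reject H₀: yes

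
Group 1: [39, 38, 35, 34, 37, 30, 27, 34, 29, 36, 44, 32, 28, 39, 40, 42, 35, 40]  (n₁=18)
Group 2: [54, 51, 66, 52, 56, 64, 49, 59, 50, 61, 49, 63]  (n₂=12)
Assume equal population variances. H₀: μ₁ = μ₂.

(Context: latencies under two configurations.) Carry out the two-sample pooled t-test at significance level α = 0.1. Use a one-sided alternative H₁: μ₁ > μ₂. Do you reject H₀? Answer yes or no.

reject H₀: no

x̄₁=35.500, s₁=4.890, n₁=18
x̄₂=56.167, s₂=6.221, n₂=12
s_p² = [17·4.890² + 11·6.221²]/28 = 29.7202
SE = √(s_p²·(1/18+1/12)) = 2.0317
t = (35.500−56.167)/2.0317 = -10.1721
df = 28
p-value (one-sided, H₁ greater) = 1.00000
At α=0.1: p ≥ α → fail to reject H₀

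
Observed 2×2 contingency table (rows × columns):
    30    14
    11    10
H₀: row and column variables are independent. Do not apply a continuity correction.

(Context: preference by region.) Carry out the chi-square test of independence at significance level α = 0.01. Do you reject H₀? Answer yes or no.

Row totals [44, 21], col totals [41, 24], n=65
χ² = (30−27.75)²/27.75 + (14−16.25)²/16.25 + (11−13.25)²/13.25 + (10−7.75)²/7.75 = 1.5239
df = 1
p-value (upper-tail) = 0.21703
At α=0.01: p ≥ α → fail to reject H₀

reject H₀: no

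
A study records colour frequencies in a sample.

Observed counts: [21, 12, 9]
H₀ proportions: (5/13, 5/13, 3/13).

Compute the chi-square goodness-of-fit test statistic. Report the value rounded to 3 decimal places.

n = 42; E_i = n·p_i = [16.15, 16.15, 9.69]
χ² = (21−16.15)²/16.15 + (12−16.15)²/16.15 + (9−9.69)²/9.69 = 2.5714
df = 2

test statistic = 2.571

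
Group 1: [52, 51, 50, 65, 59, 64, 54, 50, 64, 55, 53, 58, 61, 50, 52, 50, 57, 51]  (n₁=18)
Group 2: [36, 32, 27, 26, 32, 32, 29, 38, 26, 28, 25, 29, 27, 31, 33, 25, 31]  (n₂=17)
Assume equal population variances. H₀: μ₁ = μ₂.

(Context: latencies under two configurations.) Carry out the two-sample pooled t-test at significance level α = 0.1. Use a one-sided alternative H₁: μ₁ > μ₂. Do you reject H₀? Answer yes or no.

reject H₀: yes

x̄₁=55.333, s₁=5.314, n₁=18
x̄₂=29.824, s₂=3.779, n₂=17
s_p² = [17·5.314² + 16·3.779²]/33 = 21.4688
SE = √(s_p²·(1/18+1/17)) = 1.5670
t = (55.333−29.824)/1.5670 = 16.2791
df = 33
p-value (one-sided, H₁ greater) = 0.00000
At α=0.1: p < α → reject H₀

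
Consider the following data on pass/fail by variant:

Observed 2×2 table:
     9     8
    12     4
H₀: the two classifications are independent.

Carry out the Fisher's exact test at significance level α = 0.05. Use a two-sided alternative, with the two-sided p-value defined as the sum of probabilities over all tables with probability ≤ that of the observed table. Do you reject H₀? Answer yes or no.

reject H₀: no

Margins: r₁=17, r₂=16, c₁=21, c₂=12, n=33
p_obs = C(17,9)·C(16,12)/C(33,21); sum pmf over tables with pmf ≤ p_obs
p-value (two-sided) = 0.28175
At α=0.05: p ≥ α → fail to reject H₀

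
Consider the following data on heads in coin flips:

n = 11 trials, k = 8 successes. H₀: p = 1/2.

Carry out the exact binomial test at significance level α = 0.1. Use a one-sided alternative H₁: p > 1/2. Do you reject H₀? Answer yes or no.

Exact binomial: n=11, k=8, p₀=1/2=0.5000
P(X≥8) from Σ C(n,i)·p₀^i·(1−p₀)^(n−i)
p-value (one-sided, H₁ greater) = 0.11328
At α=0.1: p ≥ α → fail to reject H₀

reject H₀: no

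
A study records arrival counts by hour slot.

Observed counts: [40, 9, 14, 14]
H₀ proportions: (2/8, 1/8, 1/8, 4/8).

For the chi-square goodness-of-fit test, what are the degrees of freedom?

df = k − 1 = 4 − 1 = 3

degrees of freedom = 3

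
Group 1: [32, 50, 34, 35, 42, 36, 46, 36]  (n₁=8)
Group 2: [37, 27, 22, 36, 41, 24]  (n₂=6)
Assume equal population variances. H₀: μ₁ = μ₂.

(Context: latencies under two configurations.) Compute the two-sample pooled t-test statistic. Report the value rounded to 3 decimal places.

test statistic = 2.029

x̄₁=38.875, s₁=6.402, n₁=8
x̄₂=31.167, s₂=7.834, n₂=6
s_p² = [7·6.402² + 5·7.834²]/12 = 49.4757
SE = √(s_p²·(1/8+1/6)) = 3.7987
t = (38.875−31.167)/3.7987 = 2.0292
df = 12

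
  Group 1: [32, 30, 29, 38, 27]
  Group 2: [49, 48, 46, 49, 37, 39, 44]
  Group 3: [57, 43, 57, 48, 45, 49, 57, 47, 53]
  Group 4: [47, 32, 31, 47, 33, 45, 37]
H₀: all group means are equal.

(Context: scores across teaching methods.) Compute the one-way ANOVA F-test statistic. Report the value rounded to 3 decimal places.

test statistic = 14.145

Group means [31.20, 44.57, 50.67, 38.86], grand mean 42.714
SSB = Σnᵢ(x̄ᵢ−x̄)² = 1360.343; SSW = ΣΣ(x−x̄ᵢ)² = 769.371
MSB = 1360.343/3 = 453.4476; MSW = 769.371/24 = 32.0571
F = MSB/MSW = 14.1450
df = (3, 24)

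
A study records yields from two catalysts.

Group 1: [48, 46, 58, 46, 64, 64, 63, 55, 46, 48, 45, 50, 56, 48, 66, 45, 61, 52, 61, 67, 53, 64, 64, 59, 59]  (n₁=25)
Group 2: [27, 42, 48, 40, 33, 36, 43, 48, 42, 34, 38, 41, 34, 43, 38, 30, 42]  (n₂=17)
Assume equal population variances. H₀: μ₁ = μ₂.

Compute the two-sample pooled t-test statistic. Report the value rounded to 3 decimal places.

test statistic = 7.663

x̄₁=55.520, s₁=7.605, n₁=25
x̄₂=38.765, s₂=5.847, n₂=17
s_p² = [24·7.605² + 16·5.847²]/40 = 48.3825
SE = √(s_p²·(1/25+1/17)) = 2.1866
t = (55.520−38.765)/2.1866 = 7.6626
df = 40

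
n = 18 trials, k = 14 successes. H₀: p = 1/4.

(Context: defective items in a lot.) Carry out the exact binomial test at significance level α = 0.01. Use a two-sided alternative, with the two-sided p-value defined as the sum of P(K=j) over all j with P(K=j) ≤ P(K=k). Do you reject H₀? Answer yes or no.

reject H₀: yes

Exact binomial: n=18, k=14, p₀=1/4=0.2500
P(X=j) = C(n,j)·p₀^j·(1−p₀)^(n−j); p = Σ P(X=j) over j with P(X=j) ≤ P(X=14)
p-value (two-sided) = 0.00000
At α=0.01: p < α → reject H₀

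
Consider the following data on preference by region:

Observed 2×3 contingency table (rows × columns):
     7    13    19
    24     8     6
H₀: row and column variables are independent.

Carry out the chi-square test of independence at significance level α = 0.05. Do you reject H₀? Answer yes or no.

Row totals [39, 38], col totals [31, 21, 25], n=77
χ² = (7−15.70)²/15.70 + (13−10.64)²/10.64 + (19−12.66)²/12.66 + (24−15.30)²/15.30 + (8−10.36)²/10.36 + (6−12.34)²/12.34 = 17.2630
df = 2
p-value (upper-tail) = 0.00018
At α=0.05: p < α → reject H₀

reject H₀: yes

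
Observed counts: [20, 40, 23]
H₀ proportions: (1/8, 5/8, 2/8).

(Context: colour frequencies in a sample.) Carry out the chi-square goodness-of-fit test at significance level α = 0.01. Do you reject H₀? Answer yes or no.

reject H₀: yes

n = 83; E_i = n·p_i = [10.38, 51.88, 20.75]
χ² = (20−10.38)²/10.38 + (40−51.88)²/51.88 + (23−20.75)²/20.75 = 11.8916
df = 2
p-value (upper-tail) = 0.00262
At α=0.01: p < α → reject H₀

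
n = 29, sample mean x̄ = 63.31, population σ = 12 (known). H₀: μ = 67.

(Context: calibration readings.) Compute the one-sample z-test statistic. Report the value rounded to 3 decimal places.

test statistic = -1.656

SE = σ/√n = 12/√29 = 2.2283
z = (x̄−μ₀)/SE = (63.31−67)/2.2283 = -1.6559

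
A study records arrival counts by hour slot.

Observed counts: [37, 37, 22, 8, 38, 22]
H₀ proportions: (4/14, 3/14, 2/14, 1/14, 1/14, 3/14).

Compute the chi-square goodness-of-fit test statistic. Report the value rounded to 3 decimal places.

test statistic = 67.334

n = 164; E_i = n·p_i = [46.86, 35.14, 23.43, 11.71, 11.71, 35.14]
χ² = (37−46.86)²/46.86 + (37−35.14)²/35.14 + (22−23.43)²/23.43 + (8−11.71)²/11.71 + (38−11.71)²/11.71 + (22−35.14)²/35.14 = 67.3343
df = 5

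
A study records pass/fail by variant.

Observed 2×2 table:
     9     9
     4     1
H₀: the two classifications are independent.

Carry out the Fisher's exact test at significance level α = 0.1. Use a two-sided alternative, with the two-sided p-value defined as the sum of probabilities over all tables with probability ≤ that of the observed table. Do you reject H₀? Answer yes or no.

reject H₀: no

Margins: r₁=18, r₂=5, c₁=13, c₂=10, n=23
p_obs = C(18,9)·C(5,4)/C(23,13); sum pmf over tables with pmf ≤ p_obs
p-value (two-sided) = 0.33936
At α=0.1: p ≥ α → fail to reject H₀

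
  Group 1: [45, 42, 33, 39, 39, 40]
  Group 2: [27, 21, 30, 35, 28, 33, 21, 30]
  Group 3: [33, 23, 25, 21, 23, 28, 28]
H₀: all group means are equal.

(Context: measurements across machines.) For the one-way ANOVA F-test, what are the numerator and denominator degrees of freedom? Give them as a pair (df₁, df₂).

k = 3 groups, N = 21 total
df = (k−1, N−k) = (3−1, 21−3) = (2, 18)

degrees of freedom = [2, 18]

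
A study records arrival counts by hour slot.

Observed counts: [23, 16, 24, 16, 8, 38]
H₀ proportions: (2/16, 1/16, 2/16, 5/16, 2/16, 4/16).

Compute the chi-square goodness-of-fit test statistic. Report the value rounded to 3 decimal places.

test statistic = 35.346

n = 125; E_i = n·p_i = [15.62, 7.81, 15.62, 39.06, 15.62, 31.25]
χ² = (23−15.62)²/15.62 + (16−7.81)²/7.81 + (24−15.62)²/15.62 + (16−39.06)²/39.06 + (8−15.62)²/15.62 + (38−31.25)²/31.25 = 35.3456
df = 5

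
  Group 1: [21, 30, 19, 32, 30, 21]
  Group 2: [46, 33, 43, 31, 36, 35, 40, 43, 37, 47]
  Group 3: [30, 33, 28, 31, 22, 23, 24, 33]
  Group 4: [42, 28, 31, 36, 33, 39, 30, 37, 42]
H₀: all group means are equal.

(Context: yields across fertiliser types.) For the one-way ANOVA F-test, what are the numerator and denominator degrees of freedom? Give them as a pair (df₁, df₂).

degrees of freedom = [3, 29]

k = 4 groups, N = 33 total
df = (k−1, N−k) = (4−1, 33−4) = (3, 29)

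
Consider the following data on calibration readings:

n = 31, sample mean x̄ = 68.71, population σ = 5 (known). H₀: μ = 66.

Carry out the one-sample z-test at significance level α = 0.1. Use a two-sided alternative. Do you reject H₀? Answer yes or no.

SE = σ/√n = 5/√31 = 0.8980
z = (x̄−μ₀)/SE = (68.71−66)/0.8980 = 3.0177
p-value (two-sided) = 0.00255
At α=0.1: p < α → reject H₀

reject H₀: yes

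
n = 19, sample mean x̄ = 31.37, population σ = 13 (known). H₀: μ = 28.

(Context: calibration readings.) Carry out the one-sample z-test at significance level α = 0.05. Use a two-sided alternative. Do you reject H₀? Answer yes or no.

reject H₀: no

SE = σ/√n = 13/√19 = 2.9824
z = (x̄−μ₀)/SE = (31.37−28)/2.9824 = 1.1300
p-value (two-sided) = 0.25849
At α=0.05: p ≥ α → fail to reject H₀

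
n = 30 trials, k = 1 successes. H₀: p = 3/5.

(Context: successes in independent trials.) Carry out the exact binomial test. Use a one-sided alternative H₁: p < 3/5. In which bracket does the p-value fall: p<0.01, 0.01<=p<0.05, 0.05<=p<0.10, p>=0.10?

Exact binomial: n=30, k=1, p₀=3/5=0.6000
P(X≤1) from Σ C(n,i)·p₀^i·(1−p₀)^(n−i)
p-value (one-sided, H₁ less) = 0.00000
→ bracket: p<0.01

p-value bracket: p<0.01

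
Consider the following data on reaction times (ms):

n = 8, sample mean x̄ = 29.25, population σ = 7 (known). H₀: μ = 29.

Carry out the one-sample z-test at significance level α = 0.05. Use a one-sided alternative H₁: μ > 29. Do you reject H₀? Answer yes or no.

SE = σ/√n = 7/√8 = 2.4749
z = (x̄−μ₀)/SE = (29.25−29)/2.4749 = 0.1010
p-value (one-sided, H₁ greater) = 0.45977
At α=0.05: p ≥ α → fail to reject H₀

reject H₀: no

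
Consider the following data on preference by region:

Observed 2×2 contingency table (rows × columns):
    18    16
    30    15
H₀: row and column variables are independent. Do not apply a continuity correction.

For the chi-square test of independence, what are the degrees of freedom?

df = (r−1)(c−1) = (2−1)·(2−1) = 1

degrees of freedom = 1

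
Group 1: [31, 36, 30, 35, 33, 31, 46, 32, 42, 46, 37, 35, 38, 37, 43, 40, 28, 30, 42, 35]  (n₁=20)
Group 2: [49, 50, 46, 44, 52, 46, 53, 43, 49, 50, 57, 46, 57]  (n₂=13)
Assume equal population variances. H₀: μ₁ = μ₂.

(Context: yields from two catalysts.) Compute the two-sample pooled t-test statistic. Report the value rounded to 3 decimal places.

x̄₁=36.350, s₁=5.402, n₁=20
x̄₂=49.385, s₂=4.482, n₂=13
s_p² = [19·5.402² + 12·4.482²]/31 = 25.6654
SE = √(s_p²·(1/20+1/13)) = 1.8049
t = (36.350−49.385)/1.8049 = -7.2219
df = 31

test statistic = -7.222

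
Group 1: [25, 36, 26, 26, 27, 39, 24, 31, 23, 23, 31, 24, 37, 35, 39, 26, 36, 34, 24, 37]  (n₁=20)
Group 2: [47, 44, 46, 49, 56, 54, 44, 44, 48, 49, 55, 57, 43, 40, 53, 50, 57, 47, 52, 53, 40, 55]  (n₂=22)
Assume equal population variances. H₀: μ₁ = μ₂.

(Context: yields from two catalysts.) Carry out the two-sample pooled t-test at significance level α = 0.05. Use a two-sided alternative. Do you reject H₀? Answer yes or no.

x̄₁=30.150, s₁=5.905, n₁=20
x̄₂=49.227, s₂=5.371, n₂=22
s_p² = [19·5.905² + 21·5.371²]/40 = 31.7103
SE = √(s_p²·(1/20+1/22)) = 1.7398
t = (30.150−49.227)/1.7398 = -10.9652
df = 40
p-value (two-sided) = 0.00000
At α=0.05: p < α → reject H₀

reject H₀: yes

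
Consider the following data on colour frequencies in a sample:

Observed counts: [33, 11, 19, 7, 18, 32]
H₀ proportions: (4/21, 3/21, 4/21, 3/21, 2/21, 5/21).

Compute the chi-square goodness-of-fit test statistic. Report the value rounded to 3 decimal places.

n = 120; E_i = n·p_i = [22.86, 17.14, 22.86, 17.14, 11.43, 28.57]
χ² = (33−22.86)²/22.86 + (11−17.14)²/17.14 + (19−22.86)²/22.86 + (7−17.14)²/17.14 + (18−11.43)²/11.43 + (32−28.57)²/28.57 = 17.5442
df = 5

test statistic = 17.544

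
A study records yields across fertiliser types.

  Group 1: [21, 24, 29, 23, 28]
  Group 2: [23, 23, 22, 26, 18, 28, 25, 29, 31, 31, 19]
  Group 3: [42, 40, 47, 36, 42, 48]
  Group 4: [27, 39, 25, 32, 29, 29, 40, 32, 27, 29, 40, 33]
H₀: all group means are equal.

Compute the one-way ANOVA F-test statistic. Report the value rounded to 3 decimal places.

Group means [25.00, 25.00, 42.50, 31.83], grand mean 30.500
SSB = Σnᵢ(x̄ᵢ−x̄)² = 1369.333; SSW = ΣΣ(x−x̄ᵢ)² = 649.167
MSB = 1369.333/3 = 456.4444; MSW = 649.167/30 = 21.6389
F = MSB/MSW = 21.0937
df = (3, 30)

test statistic = 21.094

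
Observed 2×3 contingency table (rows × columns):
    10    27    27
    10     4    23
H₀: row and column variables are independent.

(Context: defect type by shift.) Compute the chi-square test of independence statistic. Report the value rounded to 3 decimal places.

test statistic = 10.949

Row totals [64, 37], col totals [20, 31, 50], n=101
χ² = (10−12.67)²/12.67 + (27−19.64)²/19.64 + (27−31.68)²/31.68 + (10−7.33)²/7.33 + (4−11.36)²/11.36 + (23−18.32)²/18.32 = 10.9492
df = 2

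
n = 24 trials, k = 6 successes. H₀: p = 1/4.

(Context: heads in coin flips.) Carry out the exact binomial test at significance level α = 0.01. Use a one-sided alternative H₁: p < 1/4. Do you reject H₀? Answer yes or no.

reject H₀: no

Exact binomial: n=24, k=6, p₀=1/4=0.2500
P(X≤6) from Σ C(n,i)·p₀^i·(1−p₀)^(n−i)
p-value (one-sided, H₁ less) = 0.60741
At α=0.01: p ≥ α → fail to reject H₀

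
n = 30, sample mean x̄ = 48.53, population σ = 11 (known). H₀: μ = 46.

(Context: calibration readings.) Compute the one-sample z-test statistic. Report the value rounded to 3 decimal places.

SE = σ/√n = 11/√30 = 2.0083
z = (x̄−μ₀)/SE = (48.53−46)/2.0083 = 1.2598

test statistic = 1.260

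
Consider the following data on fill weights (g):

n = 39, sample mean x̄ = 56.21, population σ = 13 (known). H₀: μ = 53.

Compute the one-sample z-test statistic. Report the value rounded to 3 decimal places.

test statistic = 1.542

SE = σ/√n = 13/√39 = 2.0817
z = (x̄−μ₀)/SE = (56.21−53)/2.0817 = 1.5420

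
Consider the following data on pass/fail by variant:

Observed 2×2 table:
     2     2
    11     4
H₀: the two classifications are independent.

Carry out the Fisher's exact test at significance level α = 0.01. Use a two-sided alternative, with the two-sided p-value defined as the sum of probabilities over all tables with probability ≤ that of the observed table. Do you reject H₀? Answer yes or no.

reject H₀: no

Margins: r₁=4, r₂=15, c₁=13, c₂=6, n=19
p_obs = C(4,2)·C(15,11)/C(19,13); sum pmf over tables with pmf ≤ p_obs
p-value (two-sided) = 0.55728
At α=0.01: p ≥ α → fail to reject H₀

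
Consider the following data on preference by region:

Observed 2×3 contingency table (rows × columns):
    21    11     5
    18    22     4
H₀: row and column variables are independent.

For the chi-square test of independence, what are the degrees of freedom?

degrees of freedom = 2

df = (r−1)(c−1) = (2−1)·(3−1) = 2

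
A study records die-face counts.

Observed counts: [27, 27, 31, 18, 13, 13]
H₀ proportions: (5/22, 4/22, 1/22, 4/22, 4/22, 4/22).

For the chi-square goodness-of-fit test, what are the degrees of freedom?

df = k − 1 = 6 − 1 = 5

degrees of freedom = 5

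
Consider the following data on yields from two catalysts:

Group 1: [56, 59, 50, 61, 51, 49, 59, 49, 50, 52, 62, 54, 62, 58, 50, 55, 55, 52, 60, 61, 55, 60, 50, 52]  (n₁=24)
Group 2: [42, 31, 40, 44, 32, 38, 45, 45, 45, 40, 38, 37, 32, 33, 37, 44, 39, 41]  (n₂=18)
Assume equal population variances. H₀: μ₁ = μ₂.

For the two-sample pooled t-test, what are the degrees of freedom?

df = n₁ + n₂ − 2 = 24 + 18 − 2 = 40

degrees of freedom = 40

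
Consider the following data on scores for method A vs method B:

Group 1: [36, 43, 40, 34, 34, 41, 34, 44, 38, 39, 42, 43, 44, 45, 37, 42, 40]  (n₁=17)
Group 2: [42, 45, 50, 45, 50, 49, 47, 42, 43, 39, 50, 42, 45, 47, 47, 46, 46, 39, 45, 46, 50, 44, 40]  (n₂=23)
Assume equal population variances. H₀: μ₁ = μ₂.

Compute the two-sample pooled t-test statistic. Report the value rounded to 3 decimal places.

x̄₁=39.765, s₁=3.717, n₁=17
x̄₂=45.174, s₂=3.433, n₂=23
s_p² = [16·3.717² + 22·3.433²]/38 = 12.6411
SE = √(s_p²·(1/17+1/23)) = 1.1372
t = (39.765−45.174)/1.1372 = -4.7566
df = 38

test statistic = -4.757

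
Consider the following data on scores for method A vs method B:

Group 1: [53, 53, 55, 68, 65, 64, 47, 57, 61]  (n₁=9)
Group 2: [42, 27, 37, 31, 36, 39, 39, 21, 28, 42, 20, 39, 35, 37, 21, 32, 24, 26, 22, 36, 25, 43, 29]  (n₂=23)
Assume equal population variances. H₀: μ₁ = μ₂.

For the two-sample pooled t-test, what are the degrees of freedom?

degrees of freedom = 30

df = n₁ + n₂ − 2 = 9 + 23 − 2 = 30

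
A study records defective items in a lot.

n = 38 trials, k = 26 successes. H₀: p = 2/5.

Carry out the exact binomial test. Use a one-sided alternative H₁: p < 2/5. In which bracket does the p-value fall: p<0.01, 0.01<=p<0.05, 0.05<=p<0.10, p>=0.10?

p-value bracket: p>=0.10

Exact binomial: n=38, k=26, p₀=2/5=0.4000
P(X≤26) from Σ C(n,i)·p₀^i·(1−p₀)^(n−i)
p-value (one-sided, H₁ less) = 0.99989
→ bracket: p>=0.10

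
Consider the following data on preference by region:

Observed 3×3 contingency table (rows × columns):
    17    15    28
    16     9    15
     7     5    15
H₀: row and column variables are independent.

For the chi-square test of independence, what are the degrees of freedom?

df = (r−1)(c−1) = (3−1)·(3−1) = 4

degrees of freedom = 4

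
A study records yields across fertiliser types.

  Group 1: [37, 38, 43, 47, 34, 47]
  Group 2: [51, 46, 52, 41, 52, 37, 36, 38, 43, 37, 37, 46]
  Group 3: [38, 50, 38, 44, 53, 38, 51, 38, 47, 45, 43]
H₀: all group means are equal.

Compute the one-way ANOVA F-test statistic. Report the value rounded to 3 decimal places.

test statistic = 0.535

Group means [41.00, 43.00, 44.09], grand mean 43.000
SSB = Σnᵢ(x̄ᵢ−x̄)² = 37.091; SSW = ΣΣ(x−x̄ᵢ)² = 900.909
MSB = 37.091/2 = 18.5455; MSW = 900.909/26 = 34.6503
F = MSB/MSW = 0.5352
df = (2, 26)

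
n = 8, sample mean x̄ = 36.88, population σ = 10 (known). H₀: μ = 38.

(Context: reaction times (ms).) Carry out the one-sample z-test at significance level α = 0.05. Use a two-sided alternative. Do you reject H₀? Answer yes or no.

SE = σ/√n = 10/√8 = 3.5355
z = (x̄−μ₀)/SE = (36.88−38)/3.5355 = -0.3168
p-value (two-sided) = 0.75141
At α=0.05: p ≥ α → fail to reject H₀

reject H₀: no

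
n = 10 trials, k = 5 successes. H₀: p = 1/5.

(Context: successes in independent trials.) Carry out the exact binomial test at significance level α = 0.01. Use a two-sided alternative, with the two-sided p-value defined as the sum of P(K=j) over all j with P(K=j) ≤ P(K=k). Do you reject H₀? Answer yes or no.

reject H₀: no

Exact binomial: n=10, k=5, p₀=1/5=0.2000
P(X=j) = C(n,j)·p₀^j·(1−p₀)^(n−j); p = Σ P(X=j) over j with P(X=j) ≤ P(X=5)
p-value (two-sided) = 0.03279
At α=0.01: p ≥ α → fail to reject H₀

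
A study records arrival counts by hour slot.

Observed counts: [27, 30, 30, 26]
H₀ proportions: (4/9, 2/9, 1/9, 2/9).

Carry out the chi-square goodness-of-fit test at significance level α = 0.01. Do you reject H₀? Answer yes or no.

n = 113; E_i = n·p_i = [50.22, 25.11, 12.56, 25.11]
χ² = (27−50.22)²/50.22 + (30−25.11)²/25.11 + (30−12.56)²/12.56 + (26−25.11)²/25.11 = 35.9580
df = 3
p-value (upper-tail) = 0.00000
At α=0.01: p < α → reject H₀

reject H₀: yes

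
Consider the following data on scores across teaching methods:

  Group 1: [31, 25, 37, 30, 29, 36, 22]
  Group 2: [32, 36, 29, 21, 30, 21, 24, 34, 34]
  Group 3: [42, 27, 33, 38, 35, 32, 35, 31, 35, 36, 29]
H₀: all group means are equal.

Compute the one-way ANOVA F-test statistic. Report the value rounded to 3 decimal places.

test statistic = 2.629

Group means [30.00, 29.00, 33.91], grand mean 31.259
SSB = Σnᵢ(x̄ᵢ−x̄)² = 134.276; SSW = ΣΣ(x−x̄ᵢ)² = 612.909
MSB = 134.276/2 = 67.1380; MSW = 612.909/24 = 25.5379
F = MSB/MSW = 2.6290
df = (2, 24)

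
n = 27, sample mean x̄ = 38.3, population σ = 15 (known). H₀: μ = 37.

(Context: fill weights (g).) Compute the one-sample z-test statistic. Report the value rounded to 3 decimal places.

SE = σ/√n = 15/√27 = 2.8868
z = (x̄−μ₀)/SE = (38.3−37)/2.8868 = 0.4503

test statistic = 0.450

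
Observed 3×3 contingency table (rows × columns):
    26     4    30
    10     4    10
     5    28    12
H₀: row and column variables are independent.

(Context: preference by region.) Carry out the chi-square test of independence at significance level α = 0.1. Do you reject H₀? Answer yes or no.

Row totals [60, 24, 45], col totals [41, 36, 52], n=129
χ² = (26−19.07)²/19.07 + (4−16.74)²/16.74 + (30−24.19)²/24.19 + (10−7.63)²/7.63 + (4−6.70)²/6.70 + (10−9.67)²/9.67 + (5−14.30)²/14.30 + (28−12.56)²/12.56 + (12−18.14)²/18.14 = 42.5671
df = 4
p-value (upper-tail) = 0.00000
At α=0.1: p < α → reject H₀

reject H₀: yes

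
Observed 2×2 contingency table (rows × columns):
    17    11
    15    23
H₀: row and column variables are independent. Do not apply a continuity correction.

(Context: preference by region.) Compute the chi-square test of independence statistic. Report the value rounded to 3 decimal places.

test statistic = 2.912

Row totals [28, 38], col totals [32, 34], n=66
χ² = (17−13.58)²/13.58 + (11−14.42)²/14.42 + (15−18.42)²/18.42 + (23−19.58)²/19.58 = 2.9120
df = 1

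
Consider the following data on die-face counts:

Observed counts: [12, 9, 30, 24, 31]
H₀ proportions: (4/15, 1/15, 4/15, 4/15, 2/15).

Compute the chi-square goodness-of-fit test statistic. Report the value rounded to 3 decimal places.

test statistic = 30.769

n = 106; E_i = n·p_i = [28.27, 7.07, 28.27, 28.27, 14.13]
χ² = (12−28.27)²/28.27 + (9−7.07)²/7.07 + (30−28.27)²/28.27 + (24−28.27)²/28.27 + (31−14.13)²/14.13 = 30.7689
df = 4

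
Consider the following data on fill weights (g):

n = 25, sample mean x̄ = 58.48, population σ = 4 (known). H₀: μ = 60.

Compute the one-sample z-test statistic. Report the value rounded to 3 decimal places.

test statistic = -1.900

SE = σ/√n = 4/√25 = 0.8000
z = (x̄−μ₀)/SE = (58.48−60)/0.8000 = -1.9000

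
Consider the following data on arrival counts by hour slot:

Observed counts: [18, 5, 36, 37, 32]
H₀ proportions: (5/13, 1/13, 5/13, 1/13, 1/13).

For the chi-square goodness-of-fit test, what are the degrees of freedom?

degrees of freedom = 4

df = k − 1 = 5 − 1 = 4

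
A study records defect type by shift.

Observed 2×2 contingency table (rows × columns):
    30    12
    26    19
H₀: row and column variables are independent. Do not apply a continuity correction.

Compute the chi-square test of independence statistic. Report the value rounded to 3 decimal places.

test statistic = 1.765

Row totals [42, 45], col totals [56, 31], n=87
χ² = (30−27.03)²/27.03 + (12−14.97)²/14.97 + (26−28.97)²/28.97 + (19−16.03)²/16.03 = 1.7650
df = 1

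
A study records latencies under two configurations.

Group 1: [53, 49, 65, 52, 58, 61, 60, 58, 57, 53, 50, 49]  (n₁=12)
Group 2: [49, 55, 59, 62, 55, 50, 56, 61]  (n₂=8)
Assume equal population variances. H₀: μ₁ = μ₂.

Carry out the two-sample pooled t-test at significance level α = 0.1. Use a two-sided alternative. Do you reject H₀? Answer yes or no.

x̄₁=55.417, s₁=5.178, n₁=12
x̄₂=55.875, s₂=4.734, n₂=8
s_p² = [11·5.178² + 7·4.734²]/18 = 25.0995
SE = √(s_p²·(1/12+1/8)) = 2.2867
t = (55.417−55.875)/2.2867 = -0.2004
df = 18
p-value (two-sided) = 0.84339
At α=0.1: p ≥ α → fail to reject H₀

reject H₀: no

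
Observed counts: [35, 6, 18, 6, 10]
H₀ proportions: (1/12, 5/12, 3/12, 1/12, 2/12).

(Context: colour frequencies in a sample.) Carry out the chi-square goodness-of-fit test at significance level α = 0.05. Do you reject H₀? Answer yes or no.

reject H₀: yes

n = 75; E_i = n·p_i = [6.25, 31.25, 18.75, 6.25, 12.50]
χ² = (35−6.25)²/6.25 + (6−31.25)²/31.25 + (18−18.75)²/18.75 + (6−6.25)²/6.25 + (10−12.50)²/12.50 = 153.1920
df = 4
p-value (upper-tail) = 0.00000
At α=0.05: p < α → reject H₀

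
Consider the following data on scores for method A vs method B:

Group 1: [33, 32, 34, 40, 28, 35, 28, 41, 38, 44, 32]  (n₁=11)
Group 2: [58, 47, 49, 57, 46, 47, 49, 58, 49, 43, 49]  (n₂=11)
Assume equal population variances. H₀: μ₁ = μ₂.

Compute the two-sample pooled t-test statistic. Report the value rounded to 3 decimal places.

x̄₁=35.000, s₁=5.215, n₁=11
x̄₂=50.182, s₂=5.135, n₂=11
s_p² = [10·5.215² + 10·5.135²]/20 = 26.7818
SE = √(s_p²·(1/11+1/11)) = 2.2067
t = (35.000−50.182)/2.2067 = -6.8799
df = 20

test statistic = -6.880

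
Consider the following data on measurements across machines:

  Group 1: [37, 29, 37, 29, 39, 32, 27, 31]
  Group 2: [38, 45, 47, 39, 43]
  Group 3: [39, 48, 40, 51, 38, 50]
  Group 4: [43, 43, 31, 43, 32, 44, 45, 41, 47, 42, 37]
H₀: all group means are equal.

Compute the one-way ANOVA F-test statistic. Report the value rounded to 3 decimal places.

Group means [32.62, 42.40, 44.33, 40.73], grand mean 39.567
SSB = Σnᵢ(x̄ᵢ−x̄)² = 576.777; SSW = ΣΣ(x−x̄ᵢ)² = 646.590
MSB = 576.777/3 = 192.2588; MSW = 646.590/26 = 24.8689
F = MSB/MSW = 7.7309
df = (3, 26)

test statistic = 7.731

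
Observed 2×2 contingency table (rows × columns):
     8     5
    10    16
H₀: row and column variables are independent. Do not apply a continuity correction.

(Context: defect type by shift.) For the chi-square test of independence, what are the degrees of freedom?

degrees of freedom = 1

df = (r−1)(c−1) = (2−1)·(2−1) = 1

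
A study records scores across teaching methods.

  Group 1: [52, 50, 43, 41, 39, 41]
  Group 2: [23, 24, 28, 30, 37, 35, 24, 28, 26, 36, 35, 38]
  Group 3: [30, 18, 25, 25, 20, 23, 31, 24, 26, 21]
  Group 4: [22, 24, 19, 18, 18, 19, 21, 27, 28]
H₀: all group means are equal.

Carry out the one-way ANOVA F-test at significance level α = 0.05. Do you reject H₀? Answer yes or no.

Group means [44.33, 30.33, 24.30, 21.78], grand mean 28.892
SSB = Σnᵢ(x̄ᵢ−x̄)² = 2121.912; SSW = ΣΣ(x−x̄ᵢ)² = 753.656
MSB = 2121.912/3 = 707.3040; MSW = 753.656/33 = 22.8380
F = MSB/MSW = 30.9704
df = (3, 33)
p-value (upper-tail) = 0.00000
At α=0.05: p < α → reject H₀

reject H₀: yes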